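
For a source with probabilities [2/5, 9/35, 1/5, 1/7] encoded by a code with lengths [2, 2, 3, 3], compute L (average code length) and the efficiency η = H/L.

Average length L = Σ p_i × l_i = 2.3429 bits
Entropy H = 1.8980 bits
Efficiency η = H/L × 100% = 81.01%


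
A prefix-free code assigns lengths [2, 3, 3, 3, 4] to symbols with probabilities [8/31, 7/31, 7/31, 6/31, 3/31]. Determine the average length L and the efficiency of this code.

Average length L = Σ p_i × l_i = 2.8387 bits
Entropy H = 2.2585 bits
Efficiency η = H/L × 100% = 79.56%


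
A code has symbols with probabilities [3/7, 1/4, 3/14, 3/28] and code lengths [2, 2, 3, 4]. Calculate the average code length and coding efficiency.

Average length L = Σ p_i × l_i = 2.4286 bits
Entropy H = 1.8454 bits
Efficiency η = H/L × 100% = 75.99%


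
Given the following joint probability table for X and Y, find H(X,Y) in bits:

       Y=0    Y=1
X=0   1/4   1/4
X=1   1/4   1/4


H(X,Y) = -Σ p(x,y) log₂ p(x,y)
  p(0,0)=1/4: -0.2500 × log₂(0.2500) = 0.5000
  p(0,1)=1/4: -0.2500 × log₂(0.2500) = 0.5000
  p(1,0)=1/4: -0.2500 × log₂(0.2500) = 0.5000
  p(1,1)=1/4: -0.2500 × log₂(0.2500) = 0.5000
H(X,Y) = 2.0000 bits


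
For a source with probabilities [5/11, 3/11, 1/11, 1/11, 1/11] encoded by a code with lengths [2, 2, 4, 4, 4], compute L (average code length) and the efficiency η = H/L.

Average length L = Σ p_i × l_i = 2.5455 bits
Entropy H = 1.9717 bits
Efficiency η = H/L × 100% = 77.46%


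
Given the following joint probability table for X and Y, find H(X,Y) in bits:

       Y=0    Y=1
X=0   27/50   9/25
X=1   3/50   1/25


H(X,Y) = -Σ p(x,y) log₂ p(x,y)
  p(0,0)=27/50: -0.5400 × log₂(0.5400) = 0.4800
  p(0,1)=9/25: -0.3600 × log₂(0.3600) = 0.5306
  p(1,0)=3/50: -0.0600 × log₂(0.0600) = 0.2435
  p(1,1)=1/25: -0.0400 × log₂(0.0400) = 0.1858
H(X,Y) = 1.4399 bits


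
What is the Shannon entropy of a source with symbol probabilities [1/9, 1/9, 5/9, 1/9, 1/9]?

H(X) = -Σ p(x) log₂ p(x)
  -1/9 × log₂(1/9) = 0.3522
  -1/9 × log₂(1/9) = 0.3522
  -5/9 × log₂(5/9) = 0.4711
  -1/9 × log₂(1/9) = 0.3522
  -1/9 × log₂(1/9) = 0.3522
H(X) = 1.8800 bits


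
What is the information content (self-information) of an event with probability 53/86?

Information content I(x) = -log₂(p(x))
I = -log₂(53/86) = -log₂(0.6163)
I = 0.6983 bits


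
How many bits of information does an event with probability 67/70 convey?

Information content I(x) = -log₂(p(x))
I = -log₂(67/70) = -log₂(0.9571)
I = 0.0632 bits


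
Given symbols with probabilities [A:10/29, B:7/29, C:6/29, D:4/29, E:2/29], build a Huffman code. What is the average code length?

Huffman tree construction:
Combine smallest probabilities repeatedly
Resulting codes:
  A: 11 (length 2)
  B: 10 (length 2)
  C: 00 (length 2)
  D: 011 (length 3)
  E: 010 (length 3)
Average length = Σ p(s) × length(s) = 2.2069 bits


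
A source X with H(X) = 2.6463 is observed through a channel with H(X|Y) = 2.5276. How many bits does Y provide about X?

I(X;Y) = H(X) - H(X|Y)
I(X;Y) = 2.6463 - 2.5276 = 0.1187 bits


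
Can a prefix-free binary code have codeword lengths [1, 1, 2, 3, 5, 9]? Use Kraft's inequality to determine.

Kraft inequality: Σ 2^(-l_i) ≤ 1 for prefix-free code
Calculating: 2^(-1) + 2^(-1) + 2^(-2) + 2^(-3) + 2^(-5) + 2^(-9)
= 0.5 + 0.5 + 0.25 + 0.125 + 0.03125 + 0.001953125
= 1.4082
Since 1.4082 > 1, prefix-free code does not exist


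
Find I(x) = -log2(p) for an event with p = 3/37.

Information content I(x) = -log₂(p(x))
I = -log₂(3/37) = -log₂(0.0811)
I = 3.6245 bits


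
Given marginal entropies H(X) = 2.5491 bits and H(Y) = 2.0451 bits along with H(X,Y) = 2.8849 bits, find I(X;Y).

I(X;Y) = H(X) + H(Y) - H(X,Y)
I(X;Y) = 2.5491 + 2.0451 - 2.8849 = 1.7093 bits


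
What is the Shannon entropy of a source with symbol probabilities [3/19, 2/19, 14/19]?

H(X) = -Σ p(x) log₂ p(x)
  -3/19 × log₂(3/19) = 0.4205
  -2/19 × log₂(2/19) = 0.3419
  -14/19 × log₂(14/19) = 0.3246
H(X) = 1.0870 bits


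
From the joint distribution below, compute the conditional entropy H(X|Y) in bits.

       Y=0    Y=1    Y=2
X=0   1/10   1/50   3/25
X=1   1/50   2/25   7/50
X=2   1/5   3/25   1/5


H(X|Y) = Σ_y p(y) H(X|Y=y)
  p(Y=0) = 8/25, H(X|Y=0) = 1.1982
  p(Y=1) = 11/50, H(X|Y=1) = 1.3222
  p(Y=2) = 23/50, H(X|Y=2) = 1.5505
H(X|Y) = 0.3200×1.1982 + 0.2200×1.3222 + 0.4600×1.5505 = 1.3875 bits


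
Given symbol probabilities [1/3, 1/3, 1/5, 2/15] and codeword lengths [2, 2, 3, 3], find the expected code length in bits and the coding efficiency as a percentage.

Average length L = Σ p_i × l_i = 2.3333 bits
Entropy H = 1.9086 bits
Efficiency η = H/L × 100% = 81.80%


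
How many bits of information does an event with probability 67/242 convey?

Information content I(x) = -log₂(p(x))
I = -log₂(67/242) = -log₂(0.2769)
I = 1.8528 bits


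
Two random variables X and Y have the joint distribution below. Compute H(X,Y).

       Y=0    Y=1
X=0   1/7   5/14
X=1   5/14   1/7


H(X,Y) = -Σ p(x,y) log₂ p(x,y)
  p(0,0)=1/7: -0.1429 × log₂(0.1429) = 0.4011
  p(0,1)=5/14: -0.3571 × log₂(0.3571) = 0.5305
  p(1,0)=5/14: -0.3571 × log₂(0.3571) = 0.5305
  p(1,1)=1/7: -0.1429 × log₂(0.1429) = 0.4011
H(X,Y) = 1.8631 bits


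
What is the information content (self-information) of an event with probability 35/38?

Information content I(x) = -log₂(p(x))
I = -log₂(35/38) = -log₂(0.9211)
I = 0.1186 bits


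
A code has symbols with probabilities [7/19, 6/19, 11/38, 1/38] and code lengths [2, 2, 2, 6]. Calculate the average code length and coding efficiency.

Average length L = Σ p_i × l_i = 2.1053 bits
Entropy H = 1.7117 bits
Efficiency η = H/L × 100% = 81.31%


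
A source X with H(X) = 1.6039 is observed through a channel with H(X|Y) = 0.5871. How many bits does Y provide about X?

I(X;Y) = H(X) - H(X|Y)
I(X;Y) = 1.6039 - 0.5871 = 1.0168 bits


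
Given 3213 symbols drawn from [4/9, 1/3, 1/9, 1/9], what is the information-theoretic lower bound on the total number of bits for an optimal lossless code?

Entropy H = 1.7527 bits/symbol
Minimum bits = H × n = 1.7527 × 3213
= 5631.47 bits


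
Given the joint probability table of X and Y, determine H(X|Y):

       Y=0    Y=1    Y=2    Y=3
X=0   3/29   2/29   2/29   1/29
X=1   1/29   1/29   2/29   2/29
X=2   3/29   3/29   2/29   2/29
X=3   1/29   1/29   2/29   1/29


H(X|Y) = Σ_y p(y) H(X|Y=y)
  p(Y=0) = 8/29, H(X|Y=0) = 1.8113
  p(Y=1) = 7/29, H(X|Y=1) = 1.8424
  p(Y=2) = 8/29, H(X|Y=2) = 2.0000
  p(Y=3) = 6/29, H(X|Y=3) = 1.9183
H(X|Y) = 0.2759×1.8113 + 0.2414×1.8424 + 0.2759×2.0000 + 0.2069×1.9183 = 1.8930 bits


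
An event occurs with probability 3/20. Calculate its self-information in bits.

Information content I(x) = -log₂(p(x))
I = -log₂(3/20) = -log₂(0.1500)
I = 2.7370 bits


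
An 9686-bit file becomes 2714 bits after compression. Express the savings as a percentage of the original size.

Space savings = (1 - Compressed/Original) × 100%
= (1 - 2714/9686) × 100%
= 71.98%


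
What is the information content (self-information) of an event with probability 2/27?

Information content I(x) = -log₂(p(x))
I = -log₂(2/27) = -log₂(0.0741)
I = 3.7549 bits


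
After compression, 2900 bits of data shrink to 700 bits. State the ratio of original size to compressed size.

Compression ratio = Original / Compressed
= 2900 / 700 = 4.14:1


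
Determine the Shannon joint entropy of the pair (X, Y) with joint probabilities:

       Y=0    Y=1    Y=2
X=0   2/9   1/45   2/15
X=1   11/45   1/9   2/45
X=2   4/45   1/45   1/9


H(X,Y) = -Σ p(x,y) log₂ p(x,y)
  p(0,0)=2/9: -0.2222 × log₂(0.2222) = 0.4822
  p(0,1)=1/45: -0.0222 × log₂(0.0222) = 0.1220
  p(0,2)=2/15: -0.1333 × log₂(0.1333) = 0.3876
  p(1,0)=11/45: -0.2444 × log₂(0.2444) = 0.4968
  p(1,1)=1/9: -0.1111 × log₂(0.1111) = 0.3522
  p(1,2)=2/45: -0.0444 × log₂(0.0444) = 0.1996
  p(2,0)=4/45: -0.0889 × log₂(0.0889) = 0.3104
  p(2,1)=1/45: -0.0222 × log₂(0.0222) = 0.1220
  p(2,2)=1/9: -0.1111 × log₂(0.1111) = 0.3522
H(X,Y) = 2.8251 bits


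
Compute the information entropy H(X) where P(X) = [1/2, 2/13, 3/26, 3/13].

H(X) = -Σ p(x) log₂ p(x)
  -1/2 × log₂(1/2) = 0.5000
  -2/13 × log₂(2/13) = 0.4155
  -3/26 × log₂(3/26) = 0.3595
  -3/13 × log₂(3/13) = 0.4882
H(X) = 1.7631 bits


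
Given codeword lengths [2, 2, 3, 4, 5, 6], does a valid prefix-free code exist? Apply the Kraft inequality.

Kraft inequality: Σ 2^(-l_i) ≤ 1 for prefix-free code
Calculating: 2^(-2) + 2^(-2) + 2^(-3) + 2^(-4) + 2^(-5) + 2^(-6)
= 0.25 + 0.25 + 0.125 + 0.0625 + 0.03125 + 0.015625
= 0.7344
Since 0.7344 ≤ 1, prefix-free code exists


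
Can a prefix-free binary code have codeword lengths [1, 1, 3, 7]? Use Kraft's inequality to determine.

Kraft inequality: Σ 2^(-l_i) ≤ 1 for prefix-free code
Calculating: 2^(-1) + 2^(-1) + 2^(-3) + 2^(-7)
= 0.5 + 0.5 + 0.125 + 0.0078125
= 1.1328
Since 1.1328 > 1, prefix-free code does not exist


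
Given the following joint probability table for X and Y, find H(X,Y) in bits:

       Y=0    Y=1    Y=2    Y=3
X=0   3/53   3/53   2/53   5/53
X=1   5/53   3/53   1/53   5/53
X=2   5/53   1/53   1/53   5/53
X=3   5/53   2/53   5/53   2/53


H(X,Y) = -Σ p(x,y) log₂ p(x,y)
  p(0,0)=3/53: -0.0566 × log₂(0.0566) = 0.2345
  p(0,1)=3/53: -0.0566 × log₂(0.0566) = 0.2345
  p(0,2)=2/53: -0.0377 × log₂(0.0377) = 0.1784
  p(0,3)=5/53: -0.0943 × log₂(0.0943) = 0.3213
  p(1,0)=5/53: -0.0943 × log₂(0.0943) = 0.3213
  p(1,1)=3/53: -0.0566 × log₂(0.0566) = 0.2345
  p(1,2)=1/53: -0.0189 × log₂(0.0189) = 0.1081
  p(1,3)=5/53: -0.0943 × log₂(0.0943) = 0.3213
  p(2,0)=5/53: -0.0943 × log₂(0.0943) = 0.3213
  p(2,1)=1/53: -0.0189 × log₂(0.0189) = 0.1081
  p(2,2)=1/53: -0.0189 × log₂(0.0189) = 0.1081
  p(2,3)=5/53: -0.0943 × log₂(0.0943) = 0.3213
  p(3,0)=5/53: -0.0943 × log₂(0.0943) = 0.3213
  p(3,1)=2/53: -0.0377 × log₂(0.0377) = 0.1784
  p(3,2)=5/53: -0.0943 × log₂(0.0943) = 0.3213
  p(3,3)=2/53: -0.0377 × log₂(0.0377) = 0.1784
H(X,Y) = 3.8122 bits


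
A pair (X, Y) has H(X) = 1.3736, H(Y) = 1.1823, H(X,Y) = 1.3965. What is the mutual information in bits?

I(X;Y) = H(X) + H(Y) - H(X,Y)
I(X;Y) = 1.3736 + 1.1823 - 1.3965 = 1.1594 bits


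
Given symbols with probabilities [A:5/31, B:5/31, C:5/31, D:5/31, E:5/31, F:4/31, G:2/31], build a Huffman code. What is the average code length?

Huffman tree construction:
Combine smallest probabilities repeatedly
Resulting codes:
  A: 100 (length 3)
  B: 101 (length 3)
  C: 110 (length 3)
  D: 111 (length 3)
  E: 00 (length 2)
  F: 011 (length 3)
  G: 010 (length 3)
Average length = Σ p(s) × length(s) = 2.8387 bits


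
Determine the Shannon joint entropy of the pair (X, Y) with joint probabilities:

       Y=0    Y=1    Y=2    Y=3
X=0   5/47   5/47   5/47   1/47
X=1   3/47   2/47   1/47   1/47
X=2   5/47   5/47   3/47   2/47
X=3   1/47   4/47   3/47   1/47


H(X,Y) = -Σ p(x,y) log₂ p(x,y)
  p(0,0)=5/47: -0.1064 × log₂(0.1064) = 0.3439
  p(0,1)=5/47: -0.1064 × log₂(0.1064) = 0.3439
  p(0,2)=5/47: -0.1064 × log₂(0.1064) = 0.3439
  p(0,3)=1/47: -0.0213 × log₂(0.0213) = 0.1182
  p(1,0)=3/47: -0.0638 × log₂(0.0638) = 0.2534
  p(1,1)=2/47: -0.0426 × log₂(0.0426) = 0.1938
  p(1,2)=1/47: -0.0213 × log₂(0.0213) = 0.1182
  p(1,3)=1/47: -0.0213 × log₂(0.0213) = 0.1182
  p(2,0)=5/47: -0.1064 × log₂(0.1064) = 0.3439
  p(2,1)=5/47: -0.1064 × log₂(0.1064) = 0.3439
  p(2,2)=3/47: -0.0638 × log₂(0.0638) = 0.2534
  p(2,3)=2/47: -0.0426 × log₂(0.0426) = 0.1938
  p(3,0)=1/47: -0.0213 × log₂(0.0213) = 0.1182
  p(3,1)=4/47: -0.0851 × log₂(0.0851) = 0.3025
  p(3,2)=3/47: -0.0638 × log₂(0.0638) = 0.2534
  p(3,3)=1/47: -0.0213 × log₂(0.0213) = 0.1182
H(X,Y) = 3.7607 bits


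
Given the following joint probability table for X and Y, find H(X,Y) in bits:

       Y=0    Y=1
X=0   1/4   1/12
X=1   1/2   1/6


H(X,Y) = -Σ p(x,y) log₂ p(x,y)
  p(0,0)=1/4: -0.2500 × log₂(0.2500) = 0.5000
  p(0,1)=1/12: -0.0833 × log₂(0.0833) = 0.2987
  p(1,0)=1/2: -0.5000 × log₂(0.5000) = 0.5000
  p(1,1)=1/6: -0.1667 × log₂(0.1667) = 0.4308
H(X,Y) = 1.7296 bits


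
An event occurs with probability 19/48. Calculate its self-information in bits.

Information content I(x) = -log₂(p(x))
I = -log₂(19/48) = -log₂(0.3958)
I = 1.3370 bits


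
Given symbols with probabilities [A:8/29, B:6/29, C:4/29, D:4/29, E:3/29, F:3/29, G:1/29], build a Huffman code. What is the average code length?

Huffman tree construction:
Combine smallest probabilities repeatedly
Resulting codes:
  A: 10 (length 2)
  B: 00 (length 2)
  C: 011 (length 3)
  D: 110 (length 3)
  E: 1111 (length 4)
  F: 010 (length 3)
  G: 1110 (length 4)
Average length = Σ p(s) × length(s) = 2.6552 bits


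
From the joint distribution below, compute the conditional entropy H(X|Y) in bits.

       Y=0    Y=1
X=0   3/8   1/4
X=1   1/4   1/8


H(X|Y) = Σ_y p(y) H(X|Y=y)
  p(Y=0) = 5/8, H(X|Y=0) = 0.9710
  p(Y=1) = 3/8, H(X|Y=1) = 0.9183
H(X|Y) = 0.6250×0.9710 + 0.3750×0.9183 = 0.9512 bits


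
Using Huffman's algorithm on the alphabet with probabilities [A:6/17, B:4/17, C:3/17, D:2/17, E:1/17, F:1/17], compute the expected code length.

Huffman tree construction:
Combine smallest probabilities repeatedly
Resulting codes:
  A: 11 (length 2)
  B: 01 (length 2)
  C: 00 (length 2)
  D: 100 (length 3)
  E: 1010 (length 4)
  F: 1011 (length 4)
Average length = Σ p(s) × length(s) = 2.3529 bits


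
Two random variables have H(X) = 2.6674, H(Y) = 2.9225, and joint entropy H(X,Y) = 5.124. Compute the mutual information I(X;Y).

I(X;Y) = H(X) + H(Y) - H(X,Y)
I(X;Y) = 2.6674 + 2.9225 - 5.124 = 0.4659 bits


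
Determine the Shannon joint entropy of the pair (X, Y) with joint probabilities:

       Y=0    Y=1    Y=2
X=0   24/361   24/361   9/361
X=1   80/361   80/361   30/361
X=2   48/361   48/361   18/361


H(X,Y) = -Σ p(x,y) log₂ p(x,y)
  p(0,0)=24/361: -0.0665 × log₂(0.0665) = 0.2600
  p(0,1)=24/361: -0.0665 × log₂(0.0665) = 0.2600
  p(0,2)=9/361: -0.0249 × log₂(0.0249) = 0.1328
  p(1,0)=80/361: -0.2216 × log₂(0.2216) = 0.4818
  p(1,1)=80/361: -0.2216 × log₂(0.2216) = 0.4818
  p(1,2)=30/361: -0.0831 × log₂(0.0831) = 0.2983
  p(2,0)=48/361: -0.1330 × log₂(0.1330) = 0.3870
  p(2,1)=48/361: -0.1330 × log₂(0.1330) = 0.3870
  p(2,2)=18/361: -0.0499 × log₂(0.0499) = 0.2157
H(X,Y) = 2.9043 bits


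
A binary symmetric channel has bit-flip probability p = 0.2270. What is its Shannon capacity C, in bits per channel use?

For BSC with error probability p:
C = 1 - H(p) where H(p) is binary entropy
H(0.2270) = -0.2270 × log₂(0.2270) - 0.7730 × log₂(0.7730)
H(p) = 0.7727
C = 1 - 0.7727 = 0.2273 bits/use


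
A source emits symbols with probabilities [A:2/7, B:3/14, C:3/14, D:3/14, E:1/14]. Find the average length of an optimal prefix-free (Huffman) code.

Huffman tree construction:
Combine smallest probabilities repeatedly
Resulting codes:
  A: 10 (length 2)
  B: 111 (length 3)
  C: 00 (length 2)
  D: 01 (length 2)
  E: 110 (length 3)
Average length = Σ p(s) × length(s) = 2.2857 bits


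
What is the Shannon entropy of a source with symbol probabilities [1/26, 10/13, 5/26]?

H(X) = -Σ p(x) log₂ p(x)
  -1/26 × log₂(1/26) = 0.1808
  -10/13 × log₂(10/13) = 0.2912
  -5/26 × log₂(5/26) = 0.4574
H(X) = 0.9294 bits


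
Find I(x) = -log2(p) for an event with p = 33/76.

Information content I(x) = -log₂(p(x))
I = -log₂(33/76) = -log₂(0.4342)
I = 1.2035 bits


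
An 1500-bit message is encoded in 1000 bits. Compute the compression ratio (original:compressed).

Compression ratio = Original / Compressed
= 1500 / 1000 = 1.50:1


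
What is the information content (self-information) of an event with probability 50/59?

Information content I(x) = -log₂(p(x))
I = -log₂(50/59) = -log₂(0.8475)
I = 0.2388 bits


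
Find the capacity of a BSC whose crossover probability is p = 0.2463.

For BSC with error probability p:
C = 1 - H(p) where H(p) is binary entropy
H(0.2463) = -0.2463 × log₂(0.2463) - 0.7537 × log₂(0.7537)
H(p) = 0.8054
C = 1 - 0.8054 = 0.1946 bits/use


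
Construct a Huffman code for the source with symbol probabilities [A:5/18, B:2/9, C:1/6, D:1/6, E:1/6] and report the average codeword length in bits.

Huffman tree construction:
Combine smallest probabilities repeatedly
Resulting codes:
  A: 10 (length 2)
  B: 01 (length 2)
  C: 110 (length 3)
  D: 111 (length 3)
  E: 00 (length 2)
Average length = Σ p(s) × length(s) = 2.3333 bits


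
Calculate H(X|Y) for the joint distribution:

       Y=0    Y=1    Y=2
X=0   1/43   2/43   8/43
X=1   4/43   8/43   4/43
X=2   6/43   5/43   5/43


H(X|Y) = Σ_y p(y) H(X|Y=y)
  p(Y=0) = 11/43, H(X|Y=0) = 1.3222
  p(Y=1) = 15/43, H(X|Y=1) = 1.3996
  p(Y=2) = 17/43, H(X|Y=2) = 1.5222
H(X|Y) = 0.2558×1.3222 + 0.3488×1.3996 + 0.3953×1.5222 = 1.4283 bits


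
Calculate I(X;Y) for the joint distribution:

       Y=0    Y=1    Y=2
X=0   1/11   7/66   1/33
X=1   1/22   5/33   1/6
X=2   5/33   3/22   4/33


H(X) = 1.5440, H(Y) = 1.5723, H(X,Y) = 3.0302
I(X;Y) = H(X) + H(Y) - H(X,Y) = 0.0861 bits


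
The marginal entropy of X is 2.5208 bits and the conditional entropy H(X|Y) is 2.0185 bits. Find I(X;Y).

I(X;Y) = H(X) - H(X|Y)
I(X;Y) = 2.5208 - 2.0185 = 0.5023 bits


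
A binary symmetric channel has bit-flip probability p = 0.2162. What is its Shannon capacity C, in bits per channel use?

For BSC with error probability p:
C = 1 - H(p) where H(p) is binary entropy
H(0.2162) = -0.2162 × log₂(0.2162) - 0.7838 × log₂(0.7838)
H(p) = 0.7532
C = 1 - 0.7532 = 0.2468 bits/use


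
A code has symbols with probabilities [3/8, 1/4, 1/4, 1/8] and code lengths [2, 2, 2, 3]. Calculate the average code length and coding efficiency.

Average length L = Σ p_i × l_i = 2.1250 bits
Entropy H = 1.9056 bits
Efficiency η = H/L × 100% = 89.68%


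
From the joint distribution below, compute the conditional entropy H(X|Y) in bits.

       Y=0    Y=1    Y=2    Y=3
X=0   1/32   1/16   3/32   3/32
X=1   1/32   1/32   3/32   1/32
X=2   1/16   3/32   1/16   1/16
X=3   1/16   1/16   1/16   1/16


H(X|Y) = Σ_y p(y) H(X|Y=y)
  p(Y=0) = 3/16, H(X|Y=0) = 1.9183
  p(Y=1) = 1/4, H(X|Y=1) = 1.9056
  p(Y=2) = 5/16, H(X|Y=2) = 1.9710
  p(Y=3) = 1/4, H(X|Y=3) = 1.9056
H(X|Y) = 0.1875×1.9183 + 0.2500×1.9056 + 0.3125×1.9710 + 0.2500×1.9056 = 1.9284 bits


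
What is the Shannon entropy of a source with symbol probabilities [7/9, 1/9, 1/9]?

H(X) = -Σ p(x) log₂ p(x)
  -7/9 × log₂(7/9) = 0.2820
  -1/9 × log₂(1/9) = 0.3522
  -1/9 × log₂(1/9) = 0.3522
H(X) = 0.9864 bits


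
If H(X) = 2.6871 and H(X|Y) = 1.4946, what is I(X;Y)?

I(X;Y) = H(X) - H(X|Y)
I(X;Y) = 2.6871 - 1.4946 = 1.1925 bits


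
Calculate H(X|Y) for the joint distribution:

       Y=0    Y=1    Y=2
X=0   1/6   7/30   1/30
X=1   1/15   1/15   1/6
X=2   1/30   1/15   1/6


H(X|Y) = Σ_y p(y) H(X|Y=y)
  p(Y=0) = 4/15, H(X|Y=0) = 1.2988
  p(Y=1) = 11/30, H(X|Y=1) = 1.3093
  p(Y=2) = 11/30, H(X|Y=2) = 1.3486
H(X|Y) = 0.2667×1.2988 + 0.3667×1.3093 + 0.3667×1.3486 = 1.3209 bits


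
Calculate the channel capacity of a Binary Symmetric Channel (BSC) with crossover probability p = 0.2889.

For BSC with error probability p:
C = 1 - H(p) where H(p) is binary entropy
H(0.2889) = -0.2889 × log₂(0.2889) - 0.7111 × log₂(0.7111)
H(p) = 0.8673
C = 1 - 0.8673 = 0.1327 bits/use


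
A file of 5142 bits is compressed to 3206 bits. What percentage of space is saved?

Space savings = (1 - Compressed/Original) × 100%
= (1 - 3206/5142) × 100%
= 37.65%


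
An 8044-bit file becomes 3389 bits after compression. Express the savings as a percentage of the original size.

Space savings = (1 - Compressed/Original) × 100%
= (1 - 3389/8044) × 100%
= 57.87%


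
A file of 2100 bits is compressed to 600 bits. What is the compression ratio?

Compression ratio = Original / Compressed
= 2100 / 600 = 3.50:1


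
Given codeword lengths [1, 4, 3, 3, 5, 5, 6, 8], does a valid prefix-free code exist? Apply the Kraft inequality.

Kraft inequality: Σ 2^(-l_i) ≤ 1 for prefix-free code
Calculating: 2^(-1) + 2^(-4) + 2^(-3) + 2^(-3) + 2^(-5) + 2^(-5) + 2^(-6) + 2^(-8)
= 0.5 + 0.0625 + 0.125 + 0.125 + 0.03125 + 0.03125 + 0.015625 + 0.00390625
= 0.8945
Since 0.8945 ≤ 1, prefix-free code exists


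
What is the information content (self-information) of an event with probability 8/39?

Information content I(x) = -log₂(p(x))
I = -log₂(8/39) = -log₂(0.2051)
I = 2.2854 bits


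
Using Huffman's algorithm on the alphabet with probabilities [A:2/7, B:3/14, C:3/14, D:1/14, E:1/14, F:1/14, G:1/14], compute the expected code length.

Huffman tree construction:
Combine smallest probabilities repeatedly
Resulting codes:
  A: 10 (length 2)
  B: 00 (length 2)
  C: 01 (length 2)
  D: 1100 (length 4)
  E: 1101 (length 4)
  F: 1110 (length 4)
  G: 1111 (length 4)
Average length = Σ p(s) × length(s) = 2.5714 bits


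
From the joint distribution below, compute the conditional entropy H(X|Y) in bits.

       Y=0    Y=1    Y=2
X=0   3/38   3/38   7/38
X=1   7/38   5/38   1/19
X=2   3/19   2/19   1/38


H(X|Y) = Σ_y p(y) H(X|Y=y)
  p(Y=0) = 8/19, H(X|Y=0) = 1.5052
  p(Y=1) = 6/19, H(X|Y=1) = 1.5546
  p(Y=2) = 5/19, H(X|Y=2) = 1.1568
H(X|Y) = 0.4211×1.5052 + 0.3158×1.5546 + 0.2632×1.1568 = 1.4291 bits


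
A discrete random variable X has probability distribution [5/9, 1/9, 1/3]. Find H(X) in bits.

H(X) = -Σ p(x) log₂ p(x)
  -5/9 × log₂(5/9) = 0.4711
  -1/9 × log₂(1/9) = 0.3522
  -1/3 × log₂(1/3) = 0.5283
H(X) = 1.3516 bits


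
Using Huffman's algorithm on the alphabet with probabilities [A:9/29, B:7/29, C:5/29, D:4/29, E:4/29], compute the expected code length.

Huffman tree construction:
Combine smallest probabilities repeatedly
Resulting codes:
  A: 11 (length 2)
  B: 01 (length 2)
  C: 00 (length 2)
  D: 100 (length 3)
  E: 101 (length 3)
Average length = Σ p(s) × length(s) = 2.2759 bits


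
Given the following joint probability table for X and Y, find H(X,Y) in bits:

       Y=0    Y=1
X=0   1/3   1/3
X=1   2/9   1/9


H(X,Y) = -Σ p(x,y) log₂ p(x,y)
  p(0,0)=1/3: -0.3333 × log₂(0.3333) = 0.5283
  p(0,1)=1/3: -0.3333 × log₂(0.3333) = 0.5283
  p(1,0)=2/9: -0.2222 × log₂(0.2222) = 0.4822
  p(1,1)=1/9: -0.1111 × log₂(0.1111) = 0.3522
H(X,Y) = 1.8911 bits


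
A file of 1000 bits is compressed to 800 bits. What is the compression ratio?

Compression ratio = Original / Compressed
= 1000 / 800 = 1.25:1


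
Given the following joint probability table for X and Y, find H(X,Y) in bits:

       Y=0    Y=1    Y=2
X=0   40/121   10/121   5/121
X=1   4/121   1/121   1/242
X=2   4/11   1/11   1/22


H(X,Y) = -Σ p(x,y) log₂ p(x,y)
  p(0,0)=40/121: -0.3306 × log₂(0.3306) = 0.5279
  p(0,1)=10/121: -0.0826 × log₂(0.0826) = 0.2973
  p(0,2)=5/121: -0.0413 × log₂(0.0413) = 0.1900
  p(1,0)=4/121: -0.0331 × log₂(0.0331) = 0.1626
  p(1,1)=1/121: -0.0083 × log₂(0.0083) = 0.0572
  p(1,2)=1/242: -0.0041 × log₂(0.0041) = 0.0327
  p(2,0)=4/11: -0.3636 × log₂(0.3636) = 0.5307
  p(2,1)=1/11: -0.0909 × log₂(0.0909) = 0.3145
  p(2,2)=1/22: -0.0455 × log₂(0.0455) = 0.2027
H(X,Y) = 2.3155 bits


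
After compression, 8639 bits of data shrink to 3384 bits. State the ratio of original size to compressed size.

Compression ratio = Original / Compressed
= 8639 / 3384 = 2.55:1


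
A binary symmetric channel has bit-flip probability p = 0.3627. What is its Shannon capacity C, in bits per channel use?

For BSC with error probability p:
C = 1 - H(p) where H(p) is binary entropy
H(0.3627) = -0.3627 × log₂(0.3627) - 0.6373 × log₂(0.6373)
H(p) = 0.9449
C = 1 - 0.9449 = 0.0551 bits/use


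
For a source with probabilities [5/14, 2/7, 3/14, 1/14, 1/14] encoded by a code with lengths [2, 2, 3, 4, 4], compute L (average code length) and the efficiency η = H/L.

Average length L = Σ p_i × l_i = 2.5000 bits
Entropy H = 2.0670 bits
Efficiency η = H/L × 100% = 82.68%


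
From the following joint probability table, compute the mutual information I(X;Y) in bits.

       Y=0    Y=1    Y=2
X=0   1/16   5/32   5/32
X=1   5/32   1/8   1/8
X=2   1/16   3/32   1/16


H(X) = 1.5382, H(Y) = 1.5749, H(X,Y) = 3.0755
I(X;Y) = H(X) + H(Y) - H(X,Y) = 0.0376 bits


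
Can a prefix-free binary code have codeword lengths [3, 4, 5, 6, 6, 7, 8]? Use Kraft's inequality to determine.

Kraft inequality: Σ 2^(-l_i) ≤ 1 for prefix-free code
Calculating: 2^(-3) + 2^(-4) + 2^(-5) + 2^(-6) + 2^(-6) + 2^(-7) + 2^(-8)
= 0.125 + 0.0625 + 0.03125 + 0.015625 + 0.015625 + 0.0078125 + 0.00390625
= 0.2617
Since 0.2617 ≤ 1, prefix-free code exists


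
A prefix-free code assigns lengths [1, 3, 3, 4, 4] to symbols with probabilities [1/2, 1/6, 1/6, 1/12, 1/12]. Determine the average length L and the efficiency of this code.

Average length L = Σ p_i × l_i = 2.1667 bits
Entropy H = 1.9591 bits
Efficiency η = H/L × 100% = 90.42%


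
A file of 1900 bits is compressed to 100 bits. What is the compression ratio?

Compression ratio = Original / Compressed
= 1900 / 100 = 19.00:1


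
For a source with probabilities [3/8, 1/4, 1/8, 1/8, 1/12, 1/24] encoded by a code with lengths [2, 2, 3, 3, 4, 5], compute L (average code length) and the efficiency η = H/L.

Average length L = Σ p_i × l_i = 2.5417 bits
Entropy H = 2.2704 bits
Efficiency η = H/L × 100% = 89.33%


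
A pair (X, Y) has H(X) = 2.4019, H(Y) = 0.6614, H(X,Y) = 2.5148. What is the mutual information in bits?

I(X;Y) = H(X) + H(Y) - H(X,Y)
I(X;Y) = 2.4019 + 0.6614 - 2.5148 = 0.5485 bits


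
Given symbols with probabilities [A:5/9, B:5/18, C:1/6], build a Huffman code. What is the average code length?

Huffman tree construction:
Combine smallest probabilities repeatedly
Resulting codes:
  A: 1 (length 1)
  B: 01 (length 2)
  C: 00 (length 2)
Average length = Σ p(s) × length(s) = 1.4444 bits


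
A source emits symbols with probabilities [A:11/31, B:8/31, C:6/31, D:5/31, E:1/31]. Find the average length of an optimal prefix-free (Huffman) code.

Huffman tree construction:
Combine smallest probabilities repeatedly
Resulting codes:
  A: 11 (length 2)
  B: 10 (length 2)
  C: 00 (length 2)
  D: 011 (length 3)
  E: 010 (length 3)
Average length = Σ p(s) × length(s) = 2.1935 bits


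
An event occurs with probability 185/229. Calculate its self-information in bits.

Information content I(x) = -log₂(p(x))
I = -log₂(185/229) = -log₂(0.8079)
I = 0.3078 bits


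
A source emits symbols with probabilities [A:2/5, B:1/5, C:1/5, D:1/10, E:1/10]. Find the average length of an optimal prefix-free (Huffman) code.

Huffman tree construction:
Combine smallest probabilities repeatedly
Resulting codes:
  A: 11 (length 2)
  B: 00 (length 2)
  C: 01 (length 2)
  D: 100 (length 3)
  E: 101 (length 3)
Average length = Σ p(s) × length(s) = 2.2000 bits


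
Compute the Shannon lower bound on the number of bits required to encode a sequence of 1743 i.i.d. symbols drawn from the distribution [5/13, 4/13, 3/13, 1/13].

Entropy H = 1.8262 bits/symbol
Minimum bits = H × n = 1.8262 × 1743
= 3183.15 bits


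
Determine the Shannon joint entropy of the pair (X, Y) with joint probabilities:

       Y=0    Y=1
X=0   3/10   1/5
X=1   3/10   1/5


H(X,Y) = -Σ p(x,y) log₂ p(x,y)
  p(0,0)=3/10: -0.3000 × log₂(0.3000) = 0.5211
  p(0,1)=1/5: -0.2000 × log₂(0.2000) = 0.4644
  p(1,0)=3/10: -0.3000 × log₂(0.3000) = 0.5211
  p(1,1)=1/5: -0.2000 × log₂(0.2000) = 0.4644
H(X,Y) = 1.9710 bits


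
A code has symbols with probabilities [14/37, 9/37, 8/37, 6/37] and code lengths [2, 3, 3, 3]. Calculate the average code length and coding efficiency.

Average length L = Σ p_i × l_i = 2.6216 bits
Entropy H = 1.9299 bits
Efficiency η = H/L × 100% = 73.62%


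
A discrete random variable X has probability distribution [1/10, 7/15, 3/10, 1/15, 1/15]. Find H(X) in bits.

H(X) = -Σ p(x) log₂ p(x)
  -1/10 × log₂(1/10) = 0.3322
  -7/15 × log₂(7/15) = 0.5131
  -3/10 × log₂(3/10) = 0.5211
  -1/15 × log₂(1/15) = 0.2605
  -1/15 × log₂(1/15) = 0.2605
H(X) = 1.8873 bits


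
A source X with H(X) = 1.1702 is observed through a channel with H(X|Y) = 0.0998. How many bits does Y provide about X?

I(X;Y) = H(X) - H(X|Y)
I(X;Y) = 1.1702 - 0.0998 = 1.0704 bits


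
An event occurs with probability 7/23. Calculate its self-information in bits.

Information content I(x) = -log₂(p(x))
I = -log₂(7/23) = -log₂(0.3043)
I = 1.7162 bits


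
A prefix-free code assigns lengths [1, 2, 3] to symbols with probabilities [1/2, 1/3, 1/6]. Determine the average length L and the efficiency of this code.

Average length L = Σ p_i × l_i = 1.6667 bits
Entropy H = 1.4591 bits
Efficiency η = H/L × 100% = 87.55%


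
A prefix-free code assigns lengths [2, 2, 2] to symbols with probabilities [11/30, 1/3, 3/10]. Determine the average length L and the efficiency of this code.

Average length L = Σ p_i × l_i = 2.0000 bits
Entropy H = 1.5801 bits
Efficiency η = H/L × 100% = 79.01%


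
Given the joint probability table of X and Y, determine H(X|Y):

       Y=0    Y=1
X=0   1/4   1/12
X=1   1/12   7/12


H(X|Y) = Σ_y p(y) H(X|Y=y)
  p(Y=0) = 1/3, H(X|Y=0) = 0.8113
  p(Y=1) = 2/3, H(X|Y=1) = 0.5436
H(X|Y) = 0.3333×0.8113 + 0.6667×0.5436 = 0.6328 bits


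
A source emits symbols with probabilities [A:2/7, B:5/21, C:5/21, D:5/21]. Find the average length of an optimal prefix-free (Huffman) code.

Huffman tree construction:
Combine smallest probabilities repeatedly
Resulting codes:
  A: 11 (length 2)
  B: 00 (length 2)
  C: 01 (length 2)
  D: 10 (length 2)
Average length = Σ p(s) × length(s) = 2.0000 bits


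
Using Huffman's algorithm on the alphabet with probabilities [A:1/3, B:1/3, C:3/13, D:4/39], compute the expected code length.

Huffman tree construction:
Combine smallest probabilities repeatedly
Resulting codes:
  A: 10 (length 2)
  B: 11 (length 2)
  C: 01 (length 2)
  D: 00 (length 2)
Average length = Σ p(s) × length(s) = 2.0000 bits


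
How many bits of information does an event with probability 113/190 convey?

Information content I(x) = -log₂(p(x))
I = -log₂(113/190) = -log₂(0.5947)
I = 0.7497 bits


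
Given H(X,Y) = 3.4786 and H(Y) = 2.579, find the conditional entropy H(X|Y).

Chain rule: H(X,Y) = H(X|Y) + H(Y)
H(X|Y) = H(X,Y) - H(Y) = 3.4786 - 2.579 = 0.8996 bits


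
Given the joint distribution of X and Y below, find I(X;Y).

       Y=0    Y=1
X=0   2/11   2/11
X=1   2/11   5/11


H(X) = 0.9457, H(Y) = 0.9457, H(X,Y) = 1.8586
I(X;Y) = H(X) + H(Y) - H(X,Y) = 0.0328 bits


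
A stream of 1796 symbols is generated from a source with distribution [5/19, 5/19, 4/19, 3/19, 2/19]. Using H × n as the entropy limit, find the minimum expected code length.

Entropy H = 2.2493 bits/symbol
Minimum bits = H × n = 2.2493 × 1796
= 4039.72 bits


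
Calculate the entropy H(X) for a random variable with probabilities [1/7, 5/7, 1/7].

H(X) = -Σ p(x) log₂ p(x)
  -1/7 × log₂(1/7) = 0.4011
  -5/7 × log₂(5/7) = 0.3467
  -1/7 × log₂(1/7) = 0.4011
H(X) = 1.1488 bits


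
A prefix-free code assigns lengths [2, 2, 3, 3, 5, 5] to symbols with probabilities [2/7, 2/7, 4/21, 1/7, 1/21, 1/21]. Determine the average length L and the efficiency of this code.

Average length L = Σ p_i × l_i = 2.6190 bits
Entropy H = 2.3078 bits
Efficiency η = H/L × 100% = 88.12%


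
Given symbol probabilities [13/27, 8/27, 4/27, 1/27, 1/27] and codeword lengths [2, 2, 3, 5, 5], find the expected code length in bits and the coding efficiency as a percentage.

Average length L = Σ p_i × l_i = 2.3704 bits
Entropy H = 1.7880 bits
Efficiency η = H/L × 100% = 75.43%


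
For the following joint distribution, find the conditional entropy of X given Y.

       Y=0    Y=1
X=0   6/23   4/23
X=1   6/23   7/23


H(X|Y) = Σ_y p(y) H(X|Y=y)
  p(Y=0) = 12/23, H(X|Y=0) = 1.0000
  p(Y=1) = 11/23, H(X|Y=1) = 0.9457
H(X|Y) = 0.5217×1.0000 + 0.4783×0.9457 = 0.9740 bits


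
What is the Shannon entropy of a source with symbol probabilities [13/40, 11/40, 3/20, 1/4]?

H(X) = -Σ p(x) log₂ p(x)
  -13/40 × log₂(13/40) = 0.5270
  -11/40 × log₂(11/40) = 0.5122
  -3/20 × log₂(3/20) = 0.4105
  -1/4 × log₂(1/4) = 0.5000
H(X) = 1.9497 bits


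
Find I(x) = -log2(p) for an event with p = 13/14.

Information content I(x) = -log₂(p(x))
I = -log₂(13/14) = -log₂(0.9286)
I = 0.1069 bits


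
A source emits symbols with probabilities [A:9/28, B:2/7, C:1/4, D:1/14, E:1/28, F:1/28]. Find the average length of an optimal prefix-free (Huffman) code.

Huffman tree construction:
Combine smallest probabilities repeatedly
Resulting codes:
  A: 11 (length 2)
  B: 10 (length 2)
  C: 01 (length 2)
  D: 000 (length 3)
  E: 0010 (length 4)
  F: 0011 (length 4)
Average length = Σ p(s) × length(s) = 2.2143 bits


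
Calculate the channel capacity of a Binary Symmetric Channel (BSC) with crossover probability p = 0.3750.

For BSC with error probability p:
C = 1 - H(p) where H(p) is binary entropy
H(0.3750) = -0.3750 × log₂(0.3750) - 0.6250 × log₂(0.6250)
H(p) = 0.9544
C = 1 - 0.9544 = 0.0456 bits/use


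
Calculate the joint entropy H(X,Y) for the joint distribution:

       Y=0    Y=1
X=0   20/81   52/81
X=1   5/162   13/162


H(X,Y) = -Σ p(x,y) log₂ p(x,y)
  p(0,0)=20/81: -0.2469 × log₂(0.2469) = 0.4983
  p(0,1)=52/81: -0.6420 × log₂(0.6420) = 0.4105
  p(1,0)=5/162: -0.0309 × log₂(0.0309) = 0.1549
  p(1,1)=13/162: -0.0802 × log₂(0.0802) = 0.2921
H(X,Y) = 1.3557 bits


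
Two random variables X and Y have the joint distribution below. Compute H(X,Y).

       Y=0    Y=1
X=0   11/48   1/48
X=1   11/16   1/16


H(X,Y) = -Σ p(x,y) log₂ p(x,y)
  p(0,0)=11/48: -0.2292 × log₂(0.2292) = 0.4871
  p(0,1)=1/48: -0.0208 × log₂(0.0208) = 0.1164
  p(1,0)=11/16: -0.6875 × log₂(0.6875) = 0.3716
  p(1,1)=1/16: -0.0625 × log₂(0.0625) = 0.2500
H(X,Y) = 1.2251 bits


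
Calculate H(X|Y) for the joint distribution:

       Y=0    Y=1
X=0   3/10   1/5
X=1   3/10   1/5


H(X|Y) = Σ_y p(y) H(X|Y=y)
  p(Y=0) = 3/5, H(X|Y=0) = 1.0000
  p(Y=1) = 2/5, H(X|Y=1) = 1.0000
H(X|Y) = 0.6000×1.0000 + 0.4000×1.0000 = 1.0000 bits


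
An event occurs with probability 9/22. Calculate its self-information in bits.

Information content I(x) = -log₂(p(x))
I = -log₂(9/22) = -log₂(0.4091)
I = 1.2895 bits


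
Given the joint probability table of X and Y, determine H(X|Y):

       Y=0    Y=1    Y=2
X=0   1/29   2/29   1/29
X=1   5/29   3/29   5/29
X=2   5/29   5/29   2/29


H(X|Y) = Σ_y p(y) H(X|Y=y)
  p(Y=0) = 11/29, H(X|Y=0) = 1.3486
  p(Y=1) = 10/29, H(X|Y=1) = 1.4855
  p(Y=2) = 8/29, H(X|Y=2) = 1.2988
H(X|Y) = 0.3793×1.3486 + 0.3448×1.4855 + 0.2759×1.2988 = 1.3821 bits


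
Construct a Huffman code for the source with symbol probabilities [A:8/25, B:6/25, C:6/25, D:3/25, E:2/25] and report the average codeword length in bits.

Huffman tree construction:
Combine smallest probabilities repeatedly
Resulting codes:
  A: 11 (length 2)
  B: 01 (length 2)
  C: 10 (length 2)
  D: 001 (length 3)
  E: 000 (length 3)
Average length = Σ p(s) × length(s) = 2.2000 bits


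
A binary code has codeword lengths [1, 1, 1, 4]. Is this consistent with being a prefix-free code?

Kraft inequality: Σ 2^(-l_i) ≤ 1 for prefix-free code
Calculating: 2^(-1) + 2^(-1) + 2^(-1) + 2^(-4)
= 0.5 + 0.5 + 0.5 + 0.0625
= 1.5625
Since 1.5625 > 1, prefix-free code does not exist


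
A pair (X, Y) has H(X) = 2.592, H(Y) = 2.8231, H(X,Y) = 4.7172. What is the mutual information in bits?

I(X;Y) = H(X) + H(Y) - H(X,Y)
I(X;Y) = 2.592 + 2.8231 - 4.7172 = 0.6979 bits


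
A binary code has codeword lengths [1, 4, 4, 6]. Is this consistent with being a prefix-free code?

Kraft inequality: Σ 2^(-l_i) ≤ 1 for prefix-free code
Calculating: 2^(-1) + 2^(-4) + 2^(-4) + 2^(-6)
= 0.5 + 0.0625 + 0.0625 + 0.015625
= 0.6406
Since 0.6406 ≤ 1, prefix-free code exists


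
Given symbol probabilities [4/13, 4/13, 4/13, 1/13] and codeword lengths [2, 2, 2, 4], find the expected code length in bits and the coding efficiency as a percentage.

Average length L = Σ p_i × l_i = 2.1538 bits
Entropy H = 1.8543 bits
Efficiency η = H/L × 100% = 86.09%


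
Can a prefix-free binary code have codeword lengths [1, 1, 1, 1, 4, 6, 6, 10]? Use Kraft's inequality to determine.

Kraft inequality: Σ 2^(-l_i) ≤ 1 for prefix-free code
Calculating: 2^(-1) + 2^(-1) + 2^(-1) + 2^(-1) + 2^(-4) + 2^(-6) + 2^(-6) + 2^(-10)
= 0.5 + 0.5 + 0.5 + 0.5 + 0.0625 + 0.015625 + 0.015625 + 0.0009765625
= 2.0947
Since 2.0947 > 1, prefix-free code does not exist


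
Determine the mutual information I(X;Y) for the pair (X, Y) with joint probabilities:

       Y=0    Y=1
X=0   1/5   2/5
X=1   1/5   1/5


H(X) = 0.9710, H(Y) = 0.9710, H(X,Y) = 1.9219
I(X;Y) = H(X) + H(Y) - H(X,Y) = 0.0200 bits


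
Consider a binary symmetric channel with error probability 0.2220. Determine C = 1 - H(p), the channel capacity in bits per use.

For BSC with error probability p:
C = 1 - H(p) where H(p) is binary entropy
H(0.2220) = -0.2220 × log₂(0.2220) - 0.7780 × log₂(0.7780)
H(p) = 0.7638
C = 1 - 0.7638 = 0.2362 bits/use


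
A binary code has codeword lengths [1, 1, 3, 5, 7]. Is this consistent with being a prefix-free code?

Kraft inequality: Σ 2^(-l_i) ≤ 1 for prefix-free code
Calculating: 2^(-1) + 2^(-1) + 2^(-3) + 2^(-5) + 2^(-7)
= 0.5 + 0.5 + 0.125 + 0.03125 + 0.0078125
= 1.1641
Since 1.1641 > 1, prefix-free code does not exist


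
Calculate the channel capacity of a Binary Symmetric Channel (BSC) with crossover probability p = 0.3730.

For BSC with error probability p:
C = 1 - H(p) where H(p) is binary entropy
H(0.3730) = -0.3730 × log₂(0.3730) - 0.6270 × log₂(0.6270)
H(p) = 0.9529
C = 1 - 0.9529 = 0.0471 bits/use


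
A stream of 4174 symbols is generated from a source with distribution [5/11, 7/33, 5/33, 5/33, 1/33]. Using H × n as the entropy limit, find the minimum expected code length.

Entropy H = 1.9694 bits/symbol
Minimum bits = H × n = 1.9694 × 4174
= 8220.36 bits


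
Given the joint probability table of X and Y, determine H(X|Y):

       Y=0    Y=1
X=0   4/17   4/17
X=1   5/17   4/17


H(X|Y) = Σ_y p(y) H(X|Y=y)
  p(Y=0) = 9/17, H(X|Y=0) = 0.9911
  p(Y=1) = 8/17, H(X|Y=1) = 1.0000
H(X|Y) = 0.5294×0.9911 + 0.4706×1.0000 = 0.9953 bits


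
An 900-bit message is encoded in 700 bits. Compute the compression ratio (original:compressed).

Compression ratio = Original / Compressed
= 900 / 700 = 1.29:1


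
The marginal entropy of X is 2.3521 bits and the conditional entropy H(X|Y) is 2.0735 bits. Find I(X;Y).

I(X;Y) = H(X) - H(X|Y)
I(X;Y) = 2.3521 - 2.0735 = 0.2786 bits


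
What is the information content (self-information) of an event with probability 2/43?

Information content I(x) = -log₂(p(x))
I = -log₂(2/43) = -log₂(0.0465)
I = 4.4263 bits


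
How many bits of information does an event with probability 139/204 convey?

Information content I(x) = -log₂(p(x))
I = -log₂(139/204) = -log₂(0.6814)
I = 0.5535 bits


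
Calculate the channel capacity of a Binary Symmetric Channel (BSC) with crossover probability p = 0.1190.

For BSC with error probability p:
C = 1 - H(p) where H(p) is binary entropy
H(0.1190) = -0.1190 × log₂(0.1190) - 0.8810 × log₂(0.8810)
H(p) = 0.5265
C = 1 - 0.5265 = 0.4735 bits/use
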